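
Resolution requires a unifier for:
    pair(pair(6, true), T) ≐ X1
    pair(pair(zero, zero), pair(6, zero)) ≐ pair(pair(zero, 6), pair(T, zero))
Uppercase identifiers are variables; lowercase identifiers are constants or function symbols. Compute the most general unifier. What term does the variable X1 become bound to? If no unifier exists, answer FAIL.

FAIL

Bind X1 := pair(pair(6, true), T); no other remaining equation mentions X1.
Decompose pair/2: pair(zero, zero) ≐ pair(zero, 6),  pair(6, zero) ≐ pair(T, zero).
Decompose pair/2: zero ≐ zero,  zero ≐ 6.
Delete trivial equation zero ≐ zero.
Clash: constants zero and 6 differ; no unifier exists.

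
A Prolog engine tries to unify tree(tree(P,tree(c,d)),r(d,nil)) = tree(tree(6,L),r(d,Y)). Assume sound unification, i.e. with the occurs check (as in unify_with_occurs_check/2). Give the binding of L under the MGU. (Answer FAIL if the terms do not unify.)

Decompose tree/2: tree(P,tree(c,d)) = tree(6,L),  r(d,nil) = r(d,Y).
Decompose tree/2: P = 6,  tree(c,d) = L.
Bind P := 6; no other remaining equation mentions P.
Bind L := tree(c,d); no other remaining equation mentions L.
Decompose r/2: d = d,  nil = Y.
Delete trivial equation d = d.
Bind Y := nil.
MGU = { P = 6, L = tree(c,d), Y = nil }, so L = tree(c,d).

tree(c,d)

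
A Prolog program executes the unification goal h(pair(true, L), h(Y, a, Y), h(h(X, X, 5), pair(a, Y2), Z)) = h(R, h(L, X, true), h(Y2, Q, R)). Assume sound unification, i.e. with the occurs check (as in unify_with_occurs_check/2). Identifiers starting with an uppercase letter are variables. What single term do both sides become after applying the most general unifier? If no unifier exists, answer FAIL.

h(pair(true, true), h(true, a, true), h(h(a, a, 5), pair(a, h(a, a, 5)), pair(true, true)))

Decompose h/3: pair(true, L) = R,  h(Y, a, Y) = h(L, X, true),  h(h(X, X, 5), pair(a, Y2), Z) = h(Y2, Q, R).
Bind R := pair(true, L); substituting into the one remaining equation that mentions R gives: h(h(X, X, 5), pair(a, Y2), Z) = h(Y2, Q, pair(true, L)).
Decompose h/3: Y = L,  a = X,  Y = true.
Bind Y := L; substituting into the one remaining equation that mentions Y gives: L = true.
Bind X := a; substituting into the one remaining equation that mentions X gives: h(h(a, a, 5), pair(a, Y2), Z) = h(Y2, Q, pair(true, L)).
Bind L := true; substituting into the remaining equation gives: h(h(a, a, 5), pair(a, Y2), Z) = h(Y2, Q, pair(true, true)). Substituting into the earlier bindings gives R := pair(true, true), Y := true.
Decompose h/3: h(a, a, 5) = Y2,  pair(a, Y2) = Q,  Z = pair(true, true).
Bind Y2 := h(a, a, 5); substituting into the one remaining equation that mentions Y2 gives: pair(a, h(a, a, 5)) = Q.
Bind Q := pair(a, h(a, a, 5)); no other remaining equation mentions Q.
Bind Z := pair(true, true).
Applying the MGU to either side gives h(pair(true, true), h(true, a, true), h(h(a, a, 5), pair(a, h(a, a, 5)), pair(true, true))).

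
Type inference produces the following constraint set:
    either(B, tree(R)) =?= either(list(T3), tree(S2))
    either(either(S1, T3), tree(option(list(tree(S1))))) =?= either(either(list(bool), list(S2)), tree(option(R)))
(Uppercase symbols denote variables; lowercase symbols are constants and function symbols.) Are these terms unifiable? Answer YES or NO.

Decompose either/2: B =?= list(T3),  tree(R) =?= tree(S2).
Bind B := list(T3); no other remaining equation mentions B.
Decompose tree/1: R =?= S2.
Bind R := S2; substituting into the remaining equation gives: either(either(S1, T3), tree(option(list(tree(S1))))) =?= either(either(list(bool), list(S2)), tree(option(S2))).
Decompose either/2: either(S1, T3) =?= either(list(bool), list(S2)),  tree(option(list(tree(S1)))) =?= tree(option(S2)).
Decompose either/2: S1 =?= list(bool),  T3 =?= list(S2).
Bind S1 := list(bool); substituting into the one remaining equation that mentions S1 gives: tree(option(list(tree(list(bool))))) =?= tree(option(S2)).
Bind T3 := list(S2); no other remaining equation mentions T3. Substituting into the earlier binding gives B := list(list(S2)).
Decompose tree/1: option(list(tree(list(bool)))) =?= option(S2).
Decompose option/1: list(tree(list(bool))) =?= S2.
Bind S2 := list(tree(list(bool))). Substituting into the earlier bindings gives B := list(list(list(tree(list(bool))))), R := list(tree(list(bool))), T3 := list(list(tree(list(bool)))).
No equations remain and no clash or occurs-check failure arose, so a unifier exists.

YES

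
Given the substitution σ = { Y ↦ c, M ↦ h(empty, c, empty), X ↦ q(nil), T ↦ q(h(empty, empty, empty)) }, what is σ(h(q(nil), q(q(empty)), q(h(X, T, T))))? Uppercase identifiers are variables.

h(q(nil), q(q(empty)), q(h(q(nil), q(h(empty, empty, empty)), q(h(empty, empty, empty)))))

Replace each occurrence of X with q(nil).
Replace each occurrence of T with q(h(empty, empty, empty)).
Result: h(q(nil), q(q(empty)), q(h(q(nil), q(h(empty, empty, empty)), q(h(empty, empty, empty))))).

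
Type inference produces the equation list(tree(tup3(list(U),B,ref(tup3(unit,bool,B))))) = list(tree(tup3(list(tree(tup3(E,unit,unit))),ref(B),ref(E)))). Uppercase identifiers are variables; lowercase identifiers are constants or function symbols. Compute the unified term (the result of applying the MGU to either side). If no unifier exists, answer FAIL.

Decompose list/1: tree(tup3(list(U),B,ref(tup3(unit,bool,B)))) = tree(tup3(list(tree(tup3(E,unit,unit))),ref(B),ref(E))).
Decompose tree/1: tup3(list(U),B,ref(tup3(unit,bool,B))) = tup3(list(tree(tup3(E,unit,unit))),ref(B),ref(E)).
Decompose tup3/3: list(U) = list(tree(tup3(E,unit,unit))),  B = ref(B),  ref(tup3(unit,bool,B)) = ref(E).
Decompose list/1: U = tree(tup3(E,unit,unit)).
Bind U := tree(tup3(E,unit,unit)); no other remaining equation mentions U.
Occurs check fails: B occurs in ref(B); the equation B = ref(B) has no finite solution.

FAIL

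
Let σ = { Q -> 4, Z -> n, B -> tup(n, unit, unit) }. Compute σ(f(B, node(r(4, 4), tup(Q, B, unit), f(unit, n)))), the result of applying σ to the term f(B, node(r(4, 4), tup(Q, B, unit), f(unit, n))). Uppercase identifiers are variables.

Replace each occurrence of Q with 4.
Replace each occurrence of B with tup(n, unit, unit).
Result: f(tup(n, unit, unit), node(r(4, 4), tup(4, tup(n, unit, unit), unit), f(unit, n))).

f(tup(n, unit, unit), node(r(4, 4), tup(4, tup(n, unit, unit), unit), f(unit, n)))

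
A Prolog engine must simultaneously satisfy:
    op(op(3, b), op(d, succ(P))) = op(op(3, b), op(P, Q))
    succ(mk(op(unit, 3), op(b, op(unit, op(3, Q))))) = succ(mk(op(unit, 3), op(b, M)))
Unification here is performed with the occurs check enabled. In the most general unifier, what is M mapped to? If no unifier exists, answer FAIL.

op(unit, op(3, succ(d)))

Decompose op/2: op(3, b) = op(3, b),  op(d, succ(P)) = op(P, Q).
Delete trivial equation op(3, b) = op(3, b).
Decompose op/2: d = P,  succ(P) = Q.
Bind P := d; substituting into the one remaining equation that mentions P gives: succ(d) = Q.
Bind Q := succ(d); substituting into the remaining equation gives: succ(mk(op(unit, 3), op(b, op(unit, op(3, succ(d)))))) = succ(mk(op(unit, 3), op(b, M))).
Decompose succ/1: mk(op(unit, 3), op(b, op(unit, op(3, succ(d))))) = mk(op(unit, 3), op(b, M)).
Decompose mk/2: op(unit, 3) = op(unit, 3),  op(b, op(unit, op(3, succ(d)))) = op(b, M).
Delete trivial equation op(unit, 3) = op(unit, 3).
Decompose op/2: b = b,  op(unit, op(3, succ(d))) = M.
Delete trivial equation b = b.
Bind M := op(unit, op(3, succ(d))).
MGU = { P = d, Q = succ(d), M = op(unit, op(3, succ(d))) }, so M = op(unit, op(3, succ(d))).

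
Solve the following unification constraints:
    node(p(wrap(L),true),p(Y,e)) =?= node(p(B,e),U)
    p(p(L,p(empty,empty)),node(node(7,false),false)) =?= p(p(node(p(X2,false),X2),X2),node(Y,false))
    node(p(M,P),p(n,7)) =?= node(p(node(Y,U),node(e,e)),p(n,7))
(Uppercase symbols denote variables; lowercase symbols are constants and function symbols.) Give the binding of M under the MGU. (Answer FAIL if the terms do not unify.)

FAIL

Decompose node/2: p(wrap(L),true) =?= p(B,e),  p(Y,e) =?= U.
Decompose p/2: wrap(L) =?= B,  true =?= e.
Bind B := wrap(L); no other remaining equation mentions B.
Clash: constants true and e differ; no unifier exists.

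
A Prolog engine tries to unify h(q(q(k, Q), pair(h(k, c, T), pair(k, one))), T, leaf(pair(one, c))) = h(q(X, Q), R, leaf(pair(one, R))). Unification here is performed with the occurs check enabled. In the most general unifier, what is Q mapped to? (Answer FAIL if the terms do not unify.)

Decompose h/3: q(q(k, Q), pair(h(k, c, T), pair(k, one))) = q(X, Q),  T = R,  leaf(pair(one, c)) = leaf(pair(one, R)).
Decompose q/2: q(k, Q) = X,  pair(h(k, c, T), pair(k, one)) = Q.
Bind X := q(k, Q); no other remaining equation mentions X.
Bind Q := pair(h(k, c, T), pair(k, one)); no other remaining equation mentions Q. Substituting into the earlier binding gives X := q(k, pair(h(k, c, T), pair(k, one))).
Bind T := R; no other remaining equation mentions T. Substituting into the earlier bindings gives X := q(k, pair(h(k, c, R), pair(k, one))), Q := pair(h(k, c, R), pair(k, one)).
Decompose leaf/1: pair(one, c) = pair(one, R).
Decompose pair/2: one = one,  c = R.
Delete trivial equation one = one.
Bind R := c. Substituting into the earlier bindings gives X := q(k, pair(h(k, c, c), pair(k, one))), Q := pair(h(k, c, c), pair(k, one)), T := c.
MGU = { X -> q(k, pair(h(k, c, c), pair(k, one))), Q -> pair(h(k, c, c), pair(k, one)), T -> c, R -> c }, so Q -> pair(h(k, c, c), pair(k, one)).

pair(h(k, c, c), pair(k, one))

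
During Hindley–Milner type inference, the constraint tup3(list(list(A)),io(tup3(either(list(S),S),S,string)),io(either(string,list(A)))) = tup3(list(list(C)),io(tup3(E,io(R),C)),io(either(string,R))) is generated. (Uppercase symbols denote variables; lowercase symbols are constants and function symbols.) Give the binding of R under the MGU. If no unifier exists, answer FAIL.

Decompose tup3/3: list(list(A)) = list(list(C)),  io(tup3(either(list(S),S),S,string)) = io(tup3(E,io(R),C)),  io(either(string,list(A))) = io(either(string,R)).
Decompose list/1: list(A) = list(C).
Decompose list/1: A = C.
Bind A := C; substituting into the one remaining equation that mentions A gives: io(either(string,list(C))) = io(either(string,R)).
Decompose io/1: tup3(either(list(S),S),S,string) = tup3(E,io(R),C).
Decompose tup3/3: either(list(S),S) = E,  S = io(R),  string = C.
Bind E := either(list(S),S); no other remaining equation mentions E.
Bind S := io(R); no other remaining equation mentions S. Substituting into the earlier binding gives E := either(list(io(R)),io(R)).
Bind C := string; substituting into the remaining equation gives: io(either(string,list(string))) = io(either(string,R)). Substituting into the earlier binding gives A := string.
Decompose io/1: either(string,list(string)) = either(string,R).
Decompose either/2: string = string,  list(string) = R.
Delete trivial equation string = string.
Bind R := list(string). Substituting into the earlier bindings gives E := either(list(io(list(string))),io(list(string))), S := io(list(string)).
MGU = { A := string, E := either(list(io(list(string))),io(list(string))), S := io(list(string)), C := string, R := list(string) }, so R := list(string).

list(string)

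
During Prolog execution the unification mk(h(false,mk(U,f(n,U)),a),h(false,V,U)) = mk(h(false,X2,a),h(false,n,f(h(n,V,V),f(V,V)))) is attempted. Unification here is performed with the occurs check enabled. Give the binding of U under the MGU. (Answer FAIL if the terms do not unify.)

Decompose mk/2: h(false,mk(U,f(n,U)),a) = h(false,X2,a),  h(false,V,U) = h(false,n,f(h(n,V,V),f(V,V))).
Decompose h/3: false = false,  mk(U,f(n,U)) = X2,  a = a.
Delete trivial equation false = false.
Bind X2 := mk(U,f(n,U)); no other remaining equation mentions X2.
Delete trivial equation a = a.
Decompose h/3: false = false,  V = n,  U = f(h(n,V,V),f(V,V)).
Delete trivial equation false = false.
Bind V := n; substituting into the remaining equation gives: U = f(h(n,n,n),f(n,n)).
Bind U := f(h(n,n,n),f(n,n)). Substituting into the earlier binding gives X2 := mk(f(h(n,n,n),f(n,n)),f(n,f(h(n,n,n),f(n,n)))).
MGU = { X2 = mk(f(h(n,n,n),f(n,n)),f(n,f(h(n,n,n),f(n,n)))), V = n, U = f(h(n,n,n),f(n,n)) }, so U = f(h(n,n,n),f(n,n)).

f(h(n,n,n),f(n,n))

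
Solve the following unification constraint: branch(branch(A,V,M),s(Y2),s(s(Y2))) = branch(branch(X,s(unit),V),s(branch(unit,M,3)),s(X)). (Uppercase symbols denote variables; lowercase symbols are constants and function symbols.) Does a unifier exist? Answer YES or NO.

Decompose branch/3: branch(A,V,M) = branch(X,s(unit),V),  s(Y2) = s(branch(unit,M,3)),  s(s(Y2)) = s(X).
Decompose branch/3: A = X,  V = s(unit),  M = V.
Bind A := X; no other remaining equation mentions A.
Bind V := s(unit); substituting into the one remaining equation that mentions V gives: M = s(unit).
Bind M := s(unit); substituting into the one remaining equation that mentions M gives: s(Y2) = s(branch(unit,s(unit),3)).
Decompose s/1: Y2 = branch(unit,s(unit),3).
Bind Y2 := branch(unit,s(unit),3); substituting into the remaining equation gives: s(s(branch(unit,s(unit),3))) = s(X).
Decompose s/1: s(branch(unit,s(unit),3)) = X.
Bind X := s(branch(unit,s(unit),3)). Substituting into the earlier binding gives A := s(branch(unit,s(unit),3)).
No equations remain and no clash or occurs-check failure arose, so a unifier exists.

YES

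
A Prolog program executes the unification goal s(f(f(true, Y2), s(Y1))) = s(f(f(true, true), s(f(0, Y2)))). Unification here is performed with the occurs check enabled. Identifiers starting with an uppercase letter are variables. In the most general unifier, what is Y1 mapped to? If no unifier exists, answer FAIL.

Decompose s/1: f(f(true, Y2), s(Y1)) = f(f(true, true), s(f(0, Y2))).
Decompose f/2: f(true, Y2) = f(true, true),  s(Y1) = s(f(0, Y2)).
Decompose f/2: true = true,  Y2 = true.
Delete trivial equation true = true.
Bind Y2 := true; substituting into the remaining equation gives: s(Y1) = s(f(0, true)).
Decompose s/1: Y1 = f(0, true).
Bind Y1 := f(0, true).
MGU = { Y2 = true, Y1 = f(0, true) }, so Y1 = f(0, true).

f(0, true)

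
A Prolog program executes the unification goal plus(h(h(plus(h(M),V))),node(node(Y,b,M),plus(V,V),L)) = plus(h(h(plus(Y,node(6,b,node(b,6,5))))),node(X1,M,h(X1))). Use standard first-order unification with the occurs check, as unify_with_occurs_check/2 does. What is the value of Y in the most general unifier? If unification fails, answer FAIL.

Decompose plus/2: h(h(plus(h(M),V))) = h(h(plus(Y,node(6,b,node(b,6,5))))),  node(node(Y,b,M),plus(V,V),L) = node(X1,M,h(X1)).
Decompose h/1: h(plus(h(M),V)) = h(plus(Y,node(6,b,node(b,6,5)))).
Decompose h/1: plus(h(M),V) = plus(Y,node(6,b,node(b,6,5))).
Decompose plus/2: h(M) = Y,  V = node(6,b,node(b,6,5)).
Bind Y := h(M); substituting into the one remaining equation that mentions Y gives: node(node(h(M),b,M),plus(V,V),L) = node(X1,M,h(X1)).
Bind V := node(6,b,node(b,6,5)); substituting into the remaining equation gives: node(node(h(M),b,M),plus(node(6,b,node(b,6,5)),node(6,b,node(b,6,5))),L) = node(X1,M,h(X1)).
Decompose node/3: node(h(M),b,M) = X1,  plus(node(6,b,node(b,6,5)),node(6,b,node(b,6,5))) = M,  L = h(X1).
Bind X1 := node(h(M),b,M); substituting into the one remaining equation that mentions X1 gives: L = h(node(h(M),b,M)).
Bind M := plus(node(6,b,node(b,6,5)),node(6,b,node(b,6,5))); substituting into the remaining equation gives: L = h(node(h(plus(node(6,b,node(b,6,5)),node(6,b,node(b,6,5)))),b,plus(node(6,b,node(b,6,5)),node(6,b,node(b,6,5))))). Substituting into the earlier bindings gives Y := h(plus(node(6,b,node(b,6,5)),node(6,b,node(b,6,5)))), X1 := node(h(plus(node(6,b,node(b,6,5)),node(6,b,node(b,6,5)))),b,plus(node(6,b,node(b,6,5)),node(6,b,node(b,6,5)))).
Bind L := h(node(h(plus(node(6,b,node(b,6,5)),node(6,b,node(b,6,5)))),b,plus(node(6,b,node(b,6,5)),node(6,b,node(b,6,5))))).
MGU = { Y ↦ h(plus(node(6,b,node(b,6,5)),node(6,b,node(b,6,5)))), V ↦ node(6,b,node(b,6,5)), X1 ↦ node(h(plus(node(6,b,node(b,6,5)),node(6,b,node(b,6,5)))),b,plus(node(6,b,node(b,6,5)),node(6,b,node(b,6,5)))), M ↦ plus(node(6,b,node(b,6,5)),node(6,b,node(b,6,5))), L ↦ h(node(h(plus(node(6,b,node(b,6,5)),node(6,b,node(b,6,5)))),b,plus(node(6,b,node(b,6,5)),node(6,b,node(b,6,5))))) }, so Y ↦ h(plus(node(6,b,node(b,6,5)),node(6,b,node(b,6,5)))).

h(plus(node(6,b,node(b,6,5)),node(6,b,node(b,6,5))))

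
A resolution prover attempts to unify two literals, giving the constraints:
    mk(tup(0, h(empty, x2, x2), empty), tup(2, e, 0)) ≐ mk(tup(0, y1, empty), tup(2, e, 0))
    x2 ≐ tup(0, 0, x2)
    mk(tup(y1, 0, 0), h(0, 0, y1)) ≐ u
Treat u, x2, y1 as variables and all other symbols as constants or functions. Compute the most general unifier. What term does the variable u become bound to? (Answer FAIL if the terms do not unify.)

FAIL

Decompose mk/2: tup(0, h(empty, x2, x2), empty) ≐ tup(0, y1, empty),  tup(2, e, 0) ≐ tup(2, e, 0).
Decompose tup/3: 0 ≐ 0,  h(empty, x2, x2) ≐ y1,  empty ≐ empty.
Delete trivial equation 0 ≐ 0.
Bind y1 := h(empty, x2, x2); substituting into the one remaining equation that mentions y1 gives: mk(tup(h(empty, x2, x2), 0, 0), h(0, 0, h(empty, x2, x2))) ≐ u.
Delete trivial equation empty ≐ empty.
Delete trivial equation tup(2, e, 0) ≐ tup(2, e, 0).
Occurs check fails: x2 occurs in tup(0, 0, x2); the equation x2 ≐ tup(0, 0, x2) has no finite solution.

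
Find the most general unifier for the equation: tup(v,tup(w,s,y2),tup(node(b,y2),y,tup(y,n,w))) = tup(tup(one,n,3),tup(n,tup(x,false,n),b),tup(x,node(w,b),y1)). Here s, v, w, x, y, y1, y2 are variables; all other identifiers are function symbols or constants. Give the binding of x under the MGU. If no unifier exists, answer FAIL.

Decompose tup/3: v = tup(one,n,3),  tup(w,s,y2) = tup(n,tup(x,false,n),b),  tup(node(b,y2),y,tup(y,n,w)) = tup(x,node(w,b),y1).
Bind v := tup(one,n,3); no other remaining equation mentions v.
Decompose tup/3: w = n,  s = tup(x,false,n),  y2 = b.
Bind w := n; substituting into the one remaining equation that mentions w gives: tup(node(b,y2),y,tup(y,n,n)) = tup(x,node(n,b),y1).
Bind s := tup(x,false,n); no other remaining equation mentions s.
Bind y2 := b; substituting into the remaining equation gives: tup(node(b,b),y,tup(y,n,n)) = tup(x,node(n,b),y1).
Decompose tup/3: node(b,b) = x,  y = node(n,b),  tup(y,n,n) = y1.
Bind x := node(b,b); no other remaining equation mentions x. Substituting into the earlier binding gives s := tup(node(b,b),false,n).
Bind y := node(n,b); substituting into the remaining equation gives: tup(node(n,b),n,n) = y1.
Bind y1 := tup(node(n,b),n,n).
MGU = { v := tup(one,n,3), w := n, s := tup(node(b,b),false,n), y2 := b, x := node(b,b), y := node(n,b), y1 := tup(node(n,b),n,n) }, so x := node(b,b).

node(b,b)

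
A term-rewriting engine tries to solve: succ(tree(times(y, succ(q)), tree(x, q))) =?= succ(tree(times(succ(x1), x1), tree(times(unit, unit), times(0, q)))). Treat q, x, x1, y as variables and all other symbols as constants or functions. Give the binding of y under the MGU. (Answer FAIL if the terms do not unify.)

FAIL

Decompose succ/1: tree(times(y, succ(q)), tree(x, q)) =?= tree(times(succ(x1), x1), tree(times(unit, unit), times(0, q))).
Decompose tree/2: times(y, succ(q)) =?= times(succ(x1), x1),  tree(x, q) =?= tree(times(unit, unit), times(0, q)).
Decompose times/2: y =?= succ(x1),  succ(q) =?= x1.
Bind y := succ(x1); no other remaining equation mentions y.
Bind x1 := succ(q); no other remaining equation mentions x1. Substituting into the earlier binding gives y := succ(succ(q)).
Decompose tree/2: x =?= times(unit, unit),  q =?= times(0, q).
Bind x := times(unit, unit); no other remaining equation mentions x.
Occurs check fails: q occurs in times(0, q); the equation q =?= times(0, q) has no finite solution.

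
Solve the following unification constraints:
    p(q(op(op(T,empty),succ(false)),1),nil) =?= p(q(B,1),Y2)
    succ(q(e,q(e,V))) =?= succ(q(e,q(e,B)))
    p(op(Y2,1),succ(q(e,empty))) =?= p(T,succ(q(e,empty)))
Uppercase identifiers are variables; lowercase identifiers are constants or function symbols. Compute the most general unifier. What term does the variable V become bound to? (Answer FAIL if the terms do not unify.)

Decompose p/2: q(op(op(T,empty),succ(false)),1) =?= q(B,1),  nil =?= Y2.
Decompose q/2: op(op(T,empty),succ(false)) =?= B,  1 =?= 1.
Bind B := op(op(T,empty),succ(false)); substituting into the one remaining equation that mentions B gives: succ(q(e,q(e,V))) =?= succ(q(e,q(e,op(op(T,empty),succ(false))))).
Delete trivial equation 1 =?= 1.
Bind Y2 := nil; substituting into the one remaining equation that mentions Y2 gives: p(op(nil,1),succ(q(e,empty))) =?= p(T,succ(q(e,empty))).
Decompose succ/1: q(e,q(e,V)) =?= q(e,q(e,op(op(T,empty),succ(false)))).
Decompose q/2: e =?= e,  q(e,V) =?= q(e,op(op(T,empty),succ(false))).
Delete trivial equation e =?= e.
Decompose q/2: e =?= e,  V =?= op(op(T,empty),succ(false)).
Delete trivial equation e =?= e.
Bind V := op(op(T,empty),succ(false)); no other remaining equation mentions V.
Decompose p/2: op(nil,1) =?= T,  succ(q(e,empty)) =?= succ(q(e,empty)).
Bind T := op(nil,1); no other remaining equation mentions T. Substituting into the earlier bindings gives B := op(op(op(nil,1),empty),succ(false)), V := op(op(op(nil,1),empty),succ(false)).
Delete trivial equation succ(q(e,empty)) =?= succ(q(e,empty)).
MGU = { B ↦ op(op(op(nil,1),empty),succ(false)), Y2 ↦ nil, V ↦ op(op(op(nil,1),empty),succ(false)), T ↦ op(nil,1) }, so V ↦ op(op(op(nil,1),empty),succ(false)).

op(op(op(nil,1),empty),succ(false))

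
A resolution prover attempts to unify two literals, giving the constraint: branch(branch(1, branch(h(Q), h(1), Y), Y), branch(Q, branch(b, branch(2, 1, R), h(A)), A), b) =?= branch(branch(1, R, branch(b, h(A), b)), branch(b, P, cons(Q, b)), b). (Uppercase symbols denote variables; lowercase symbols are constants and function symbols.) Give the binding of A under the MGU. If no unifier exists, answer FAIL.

cons(b, b)

Decompose branch/3: branch(1, branch(h(Q), h(1), Y), Y) =?= branch(1, R, branch(b, h(A), b)),  branch(Q, branch(b, branch(2, 1, R), h(A)), A) =?= branch(b, P, cons(Q, b)),  b =?= b.
Decompose branch/3: 1 =?= 1,  branch(h(Q), h(1), Y) =?= R,  Y =?= branch(b, h(A), b).
Delete trivial equation 1 =?= 1.
Bind R := branch(h(Q), h(1), Y); substituting into the one remaining equation that mentions R gives: branch(Q, branch(b, branch(2, 1, branch(h(Q), h(1), Y)), h(A)), A) =?= branch(b, P, cons(Q, b)).
Bind Y := branch(b, h(A), b); substituting into the one remaining equation that mentions Y gives: branch(Q, branch(b, branch(2, 1, branch(h(Q), h(1), branch(b, h(A), b))), h(A)), A) =?= branch(b, P, cons(Q, b)). Substituting into the earlier binding gives R := branch(h(Q), h(1), branch(b, h(A), b)).
Decompose branch/3: Q =?= b,  branch(b, branch(2, 1, branch(h(Q), h(1), branch(b, h(A), b))), h(A)) =?= P,  A =?= cons(Q, b).
Bind Q := b; substituting into the 2 remaining equations that mention Q gives: branch(b, branch(2, 1, branch(h(b), h(1), branch(b, h(A), b))), h(A)) =?= P,  A =?= cons(b, b). Substituting into the earlier binding gives R := branch(h(b), h(1), branch(b, h(A), b)).
Bind P := branch(b, branch(2, 1, branch(h(b), h(1), branch(b, h(A), b))), h(A)); no other remaining equation mentions P.
Bind A := cons(b, b); no other remaining equation mentions A. Substituting into the earlier bindings gives R := branch(h(b), h(1), branch(b, h(cons(b, b)), b)), Y := branch(b, h(cons(b, b)), b), P := branch(b, branch(2, 1, branch(h(b), h(1), branch(b, h(cons(b, b)), b))), h(cons(b, b))).
Delete trivial equation b =?= b.
MGU = { R := branch(h(b), h(1), branch(b, h(cons(b, b)), b)), Y := branch(b, h(cons(b, b)), b), Q := b, P := branch(b, branch(2, 1, branch(h(b), h(1), branch(b, h(cons(b, b)), b))), h(cons(b, b))), A := cons(b, b) }, so A := cons(b, b).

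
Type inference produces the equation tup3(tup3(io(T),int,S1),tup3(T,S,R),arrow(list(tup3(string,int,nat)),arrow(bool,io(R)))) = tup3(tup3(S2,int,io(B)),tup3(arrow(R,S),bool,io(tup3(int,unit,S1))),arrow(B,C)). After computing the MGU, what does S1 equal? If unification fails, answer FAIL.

Decompose tup3/3: tup3(io(T),int,S1) = tup3(S2,int,io(B)),  tup3(T,S,R) = tup3(arrow(R,S),bool,io(tup3(int,unit,S1))),  arrow(list(tup3(string,int,nat)),arrow(bool,io(R))) = arrow(B,C).
Decompose tup3/3: io(T) = S2,  int = int,  S1 = io(B).
Bind S2 := io(T); no other remaining equation mentions S2.
Delete trivial equation int = int.
Bind S1 := io(B); substituting into the one remaining equation that mentions S1 gives: tup3(T,S,R) = tup3(arrow(R,S),bool,io(tup3(int,unit,io(B)))).
Decompose tup3/3: T = arrow(R,S),  S = bool,  R = io(tup3(int,unit,io(B))).
Bind T := arrow(R,S); no other remaining equation mentions T. Substituting into the earlier binding gives S2 := io(arrow(R,S)).
Bind S := bool; no other remaining equation mentions S. Substituting into the earlier bindings gives S2 := io(arrow(R,bool)), T := arrow(R,bool).
Bind R := io(tup3(int,unit,io(B))); substituting into the remaining equation gives: arrow(list(tup3(string,int,nat)),arrow(bool,io(io(tup3(int,unit,io(B)))))) = arrow(B,C). Substituting into the earlier bindings gives S2 := io(arrow(io(tup3(int,unit,io(B))),bool)), T := arrow(io(tup3(int,unit,io(B))),bool).
Decompose arrow/2: list(tup3(string,int,nat)) = B,  arrow(bool,io(io(tup3(int,unit,io(B))))) = C.
Bind B := list(tup3(string,int,nat)); substituting into the remaining equation gives: arrow(bool,io(io(tup3(int,unit,io(list(tup3(string,int,nat))))))) = C. Substituting into the earlier bindings gives S2 := io(arrow(io(tup3(int,unit,io(list(tup3(string,int,nat))))),bool)), S1 := io(list(tup3(string,int,nat))), T := arrow(io(tup3(int,unit,io(list(tup3(string,int,nat))))),bool), R := io(tup3(int,unit,io(list(tup3(string,int,nat))))).
Bind C := arrow(bool,io(io(tup3(int,unit,io(list(tup3(string,int,nat))))))).
MGU = { S2 := io(arrow(io(tup3(int,unit,io(list(tup3(string,int,nat))))),bool)), S1 := io(list(tup3(string,int,nat))), T := arrow(io(tup3(int,unit,io(list(tup3(string,int,nat))))),bool), S := bool, R := io(tup3(int,unit,io(list(tup3(string,int,nat))))), B := list(tup3(string,int,nat)), C := arrow(bool,io(io(tup3(int,unit,io(list(tup3(string,int,nat))))))) }, so S1 := io(list(tup3(string,int,nat))).

io(list(tup3(string,int,nat)))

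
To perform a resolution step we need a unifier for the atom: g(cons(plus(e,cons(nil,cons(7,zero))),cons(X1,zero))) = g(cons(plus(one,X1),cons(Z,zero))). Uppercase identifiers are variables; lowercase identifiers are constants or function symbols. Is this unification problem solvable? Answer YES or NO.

Decompose g/1: cons(plus(e,cons(nil,cons(7,zero))),cons(X1,zero)) = cons(plus(one,X1),cons(Z,zero)).
Decompose cons/2: plus(e,cons(nil,cons(7,zero))) = plus(one,X1),  cons(X1,zero) = cons(Z,zero).
Decompose plus/2: e = one,  cons(nil,cons(7,zero)) = X1.
Clash: constants e and one differ; no unifier exists.

NO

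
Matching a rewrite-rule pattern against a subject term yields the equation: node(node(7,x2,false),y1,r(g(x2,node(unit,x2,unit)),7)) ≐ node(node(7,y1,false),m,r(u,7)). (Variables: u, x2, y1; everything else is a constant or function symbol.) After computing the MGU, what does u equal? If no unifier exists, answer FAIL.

Decompose node/3: node(7,x2,false) ≐ node(7,y1,false),  y1 ≐ m,  r(g(x2,node(unit,x2,unit)),7) ≐ r(u,7).
Decompose node/3: 7 ≐ 7,  x2 ≐ y1,  false ≐ false.
Delete trivial equation 7 ≐ 7.
Bind x2 := y1; substituting into the one remaining equation that mentions x2 gives: r(g(y1,node(unit,y1,unit)),7) ≐ r(u,7).
Delete trivial equation false ≐ false.
Bind y1 := m; substituting into the remaining equation gives: r(g(m,node(unit,m,unit)),7) ≐ r(u,7). Substituting into the earlier binding gives x2 := m.
Decompose r/2: g(m,node(unit,m,unit)) ≐ u,  7 ≐ 7.
Bind u := g(m,node(unit,m,unit)); no other remaining equation mentions u.
Delete trivial equation 7 ≐ 7.
MGU = { x2 := m, y1 := m, u := g(m,node(unit,m,unit)) }, so u := g(m,node(unit,m,unit)).

g(m,node(unit,m,unit))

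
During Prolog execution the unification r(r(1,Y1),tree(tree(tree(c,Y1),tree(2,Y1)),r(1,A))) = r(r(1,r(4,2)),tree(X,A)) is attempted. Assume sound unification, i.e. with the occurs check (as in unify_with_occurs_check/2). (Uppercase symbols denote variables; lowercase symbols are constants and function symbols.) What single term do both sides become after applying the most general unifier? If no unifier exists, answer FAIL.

FAIL

Decompose r/2: r(1,Y1) = r(1,r(4,2)),  tree(tree(tree(c,Y1),tree(2,Y1)),r(1,A)) = tree(X,A).
Decompose r/2: 1 = 1,  Y1 = r(4,2).
Delete trivial equation 1 = 1.
Bind Y1 := r(4,2); substituting into the remaining equation gives: tree(tree(tree(c,r(4,2)),tree(2,r(4,2))),r(1,A)) = tree(X,A).
Decompose tree/2: tree(tree(c,r(4,2)),tree(2,r(4,2))) = X,  r(1,A) = A.
Bind X := tree(tree(c,r(4,2)),tree(2,r(4,2))); no other remaining equation mentions X.
Occurs check fails: A occurs in r(1,A); the equation A = r(1,A) has no finite solution.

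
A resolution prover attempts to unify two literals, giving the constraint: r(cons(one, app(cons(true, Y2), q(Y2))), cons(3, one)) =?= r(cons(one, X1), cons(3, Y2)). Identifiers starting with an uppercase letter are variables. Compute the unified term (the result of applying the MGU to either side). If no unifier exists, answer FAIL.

Decompose r/2: cons(one, app(cons(true, Y2), q(Y2))) =?= cons(one, X1),  cons(3, one) =?= cons(3, Y2).
Decompose cons/2: one =?= one,  app(cons(true, Y2), q(Y2)) =?= X1.
Delete trivial equation one =?= one.
Bind X1 := app(cons(true, Y2), q(Y2)); no other remaining equation mentions X1.
Decompose cons/2: 3 =?= 3,  one =?= Y2.
Delete trivial equation 3 =?= 3.
Bind Y2 := one. Substituting into the earlier binding gives X1 := app(cons(true, one), q(one)).
Applying the MGU to either side gives r(cons(one, app(cons(true, one), q(one))), cons(3, one)).

r(cons(one, app(cons(true, one), q(one))), cons(3, one))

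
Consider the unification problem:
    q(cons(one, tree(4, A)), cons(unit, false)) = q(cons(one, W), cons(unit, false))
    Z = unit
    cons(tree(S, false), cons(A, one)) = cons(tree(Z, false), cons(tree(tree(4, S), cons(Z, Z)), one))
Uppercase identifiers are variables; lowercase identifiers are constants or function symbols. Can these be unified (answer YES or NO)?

YES

Decompose q/2: cons(one, tree(4, A)) = cons(one, W),  cons(unit, false) = cons(unit, false).
Decompose cons/2: one = one,  tree(4, A) = W.
Delete trivial equation one = one.
Bind W := tree(4, A); no other remaining equation mentions W.
Delete trivial equation cons(unit, false) = cons(unit, false).
Bind Z := unit; substituting into the remaining equation gives: cons(tree(S, false), cons(A, one)) = cons(tree(unit, false), cons(tree(tree(4, S), cons(unit, unit)), one)).
Decompose cons/2: tree(S, false) = tree(unit, false),  cons(A, one) = cons(tree(tree(4, S), cons(unit, unit)), one).
Decompose tree/2: S = unit,  false = false.
Bind S := unit; substituting into the one remaining equation that mentions S gives: cons(A, one) = cons(tree(tree(4, unit), cons(unit, unit)), one).
Delete trivial equation false = false.
Decompose cons/2: A = tree(tree(4, unit), cons(unit, unit)),  one = one.
Bind A := tree(tree(4, unit), cons(unit, unit)); no other remaining equation mentions A. Substituting into the earlier binding gives W := tree(4, tree(tree(4, unit), cons(unit, unit))).
Delete trivial equation one = one.
No equations remain and no clash or occurs-check failure arose, so a unifier exists.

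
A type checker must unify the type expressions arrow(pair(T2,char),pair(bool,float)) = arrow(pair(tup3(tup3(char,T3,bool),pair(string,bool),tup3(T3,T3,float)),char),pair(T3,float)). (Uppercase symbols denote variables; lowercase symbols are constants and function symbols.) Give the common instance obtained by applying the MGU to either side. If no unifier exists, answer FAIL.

arrow(pair(tup3(tup3(char,bool,bool),pair(string,bool),tup3(bool,bool,float)),char),pair(bool,float))

Decompose arrow/2: pair(T2,char) = pair(tup3(tup3(char,T3,bool),pair(string,bool),tup3(T3,T3,float)),char),  pair(bool,float) = pair(T3,float).
Decompose pair/2: T2 = tup3(tup3(char,T3,bool),pair(string,bool),tup3(T3,T3,float)),  char = char.
Bind T2 := tup3(tup3(char,T3,bool),pair(string,bool),tup3(T3,T3,float)); no other remaining equation mentions T2.
Delete trivial equation char = char.
Decompose pair/2: bool = T3,  float = float.
Bind T3 := bool; no other remaining equation mentions T3. Substituting into the earlier binding gives T2 := tup3(tup3(char,bool,bool),pair(string,bool),tup3(bool,bool,float)).
Delete trivial equation float = float.
Applying the MGU to either side gives arrow(pair(tup3(tup3(char,bool,bool),pair(string,bool),tup3(bool,bool,float)),char),pair(bool,float)).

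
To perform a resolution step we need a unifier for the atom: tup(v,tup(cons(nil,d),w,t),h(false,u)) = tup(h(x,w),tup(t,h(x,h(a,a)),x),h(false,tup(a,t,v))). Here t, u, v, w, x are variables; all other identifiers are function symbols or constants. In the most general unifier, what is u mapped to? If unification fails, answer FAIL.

tup(a,cons(nil,d),h(cons(nil,d),h(cons(nil,d),h(a,a))))

Decompose tup/3: v = h(x,w),  tup(cons(nil,d),w,t) = tup(t,h(x,h(a,a)),x),  h(false,u) = h(false,tup(a,t,v)).
Bind v := h(x,w); substituting into the one remaining equation that mentions v gives: h(false,u) = h(false,tup(a,t,h(x,w))).
Decompose tup/3: cons(nil,d) = t,  w = h(x,h(a,a)),  t = x.
Bind t := cons(nil,d); substituting into the 2 remaining equations that mention t gives: cons(nil,d) = x,  h(false,u) = h(false,tup(a,cons(nil,d),h(x,w))).
Bind w := h(x,h(a,a)); substituting into the one remaining equation that mentions w gives: h(false,u) = h(false,tup(a,cons(nil,d),h(x,h(x,h(a,a))))). Substituting into the earlier binding gives v := h(x,h(x,h(a,a))).
Bind x := cons(nil,d); substituting into the remaining equation gives: h(false,u) = h(false,tup(a,cons(nil,d),h(cons(nil,d),h(cons(nil,d),h(a,a))))). Substituting into the earlier bindings gives v := h(cons(nil,d),h(cons(nil,d),h(a,a))), w := h(cons(nil,d),h(a,a)).
Decompose h/2: false = false,  u = tup(a,cons(nil,d),h(cons(nil,d),h(cons(nil,d),h(a,a)))).
Delete trivial equation false = false.
Bind u := tup(a,cons(nil,d),h(cons(nil,d),h(cons(nil,d),h(a,a)))).
MGU = { v := h(cons(nil,d),h(cons(nil,d),h(a,a))), t := cons(nil,d), w := h(cons(nil,d),h(a,a)), x := cons(nil,d), u := tup(a,cons(nil,d),h(cons(nil,d),h(cons(nil,d),h(a,a)))) }, so u := tup(a,cons(nil,d),h(cons(nil,d),h(cons(nil,d),h(a,a)))).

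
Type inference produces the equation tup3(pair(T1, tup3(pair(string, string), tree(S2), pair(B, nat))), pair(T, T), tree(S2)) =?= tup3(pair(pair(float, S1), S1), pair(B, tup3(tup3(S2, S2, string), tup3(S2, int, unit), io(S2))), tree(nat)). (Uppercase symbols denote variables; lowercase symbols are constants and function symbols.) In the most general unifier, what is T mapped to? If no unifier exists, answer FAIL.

tup3(tup3(nat, nat, string), tup3(nat, int, unit), io(nat))

Decompose tup3/3: pair(T1, tup3(pair(string, string), tree(S2), pair(B, nat))) =?= pair(pair(float, S1), S1),  pair(T, T) =?= pair(B, tup3(tup3(S2, S2, string), tup3(S2, int, unit), io(S2))),  tree(S2) =?= tree(nat).
Decompose pair/2: T1 =?= pair(float, S1),  tup3(pair(string, string), tree(S2), pair(B, nat)) =?= S1.
Bind T1 := pair(float, S1); no other remaining equation mentions T1.
Bind S1 := tup3(pair(string, string), tree(S2), pair(B, nat)); no other remaining equation mentions S1. Substituting into the earlier binding gives T1 := pair(float, tup3(pair(string, string), tree(S2), pair(B, nat))).
Decompose pair/2: T =?= B,  T =?= tup3(tup3(S2, S2, string), tup3(S2, int, unit), io(S2)).
Bind T := B; substituting into the one remaining equation that mentions T gives: B =?= tup3(tup3(S2, S2, string), tup3(S2, int, unit), io(S2)).
Bind B := tup3(tup3(S2, S2, string), tup3(S2, int, unit), io(S2)); no other remaining equation mentions B. Substituting into the earlier bindings gives T1 := pair(float, tup3(pair(string, string), tree(S2), pair(tup3(tup3(S2, S2, string), tup3(S2, int, unit), io(S2)), nat))), S1 := tup3(pair(string, string), tree(S2), pair(tup3(tup3(S2, S2, string), tup3(S2, int, unit), io(S2)), nat)), T := tup3(tup3(S2, S2, string), tup3(S2, int, unit), io(S2)).
Decompose tree/1: S2 =?= nat.
Bind S2 := nat. Substituting into the earlier bindings gives T1 := pair(float, tup3(pair(string, string), tree(nat), pair(tup3(tup3(nat, nat, string), tup3(nat, int, unit), io(nat)), nat))), S1 := tup3(pair(string, string), tree(nat), pair(tup3(tup3(nat, nat, string), tup3(nat, int, unit), io(nat)), nat)), T := tup3(tup3(nat, nat, string), tup3(nat, int, unit), io(nat)), B := tup3(tup3(nat, nat, string), tup3(nat, int, unit), io(nat)).
MGU = { T1 := pair(float, tup3(pair(string, string), tree(nat), pair(tup3(tup3(nat, nat, string), tup3(nat, int, unit), io(nat)), nat))), S1 := tup3(pair(string, string), tree(nat), pair(tup3(tup3(nat, nat, string), tup3(nat, int, unit), io(nat)), nat)), T := tup3(tup3(nat, nat, string), tup3(nat, int, unit), io(nat)), B := tup3(tup3(nat, nat, string), tup3(nat, int, unit), io(nat)), S2 := nat }, so T := tup3(tup3(nat, nat, string), tup3(nat, int, unit), io(nat)).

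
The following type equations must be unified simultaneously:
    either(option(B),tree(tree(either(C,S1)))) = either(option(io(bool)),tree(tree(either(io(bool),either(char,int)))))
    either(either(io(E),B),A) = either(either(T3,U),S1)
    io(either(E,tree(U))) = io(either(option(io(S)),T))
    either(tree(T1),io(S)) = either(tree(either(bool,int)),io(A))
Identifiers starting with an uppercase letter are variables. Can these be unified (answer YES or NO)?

YES

Decompose either/2: option(B) = option(io(bool)),  tree(tree(either(C,S1))) = tree(tree(either(io(bool),either(char,int)))).
Decompose option/1: B = io(bool).
Bind B := io(bool); substituting into the one remaining equation that mentions B gives: either(either(io(E),io(bool)),A) = either(either(T3,U),S1).
Decompose tree/1: tree(either(C,S1)) = tree(either(io(bool),either(char,int))).
Decompose tree/1: either(C,S1) = either(io(bool),either(char,int)).
Decompose either/2: C = io(bool),  S1 = either(char,int).
Bind C := io(bool); no other remaining equation mentions C.
Bind S1 := either(char,int); substituting into the one remaining equation that mentions S1 gives: either(either(io(E),io(bool)),A) = either(either(T3,U),either(char,int)).
Decompose either/2: either(io(E),io(bool)) = either(T3,U),  A = either(char,int).
Decompose either/2: io(E) = T3,  io(bool) = U.
Bind T3 := io(E); no other remaining equation mentions T3.
Bind U := io(bool); substituting into the one remaining equation that mentions U gives: io(either(E,tree(io(bool)))) = io(either(option(io(S)),T)).
Bind A := either(char,int); substituting into the one remaining equation that mentions A gives: either(tree(T1),io(S)) = either(tree(either(bool,int)),io(either(char,int))).
Decompose io/1: either(E,tree(io(bool))) = either(option(io(S)),T).
Decompose either/2: E = option(io(S)),  tree(io(bool)) = T.
Bind E := option(io(S)); no other remaining equation mentions E. Substituting into the earlier binding gives T3 := io(option(io(S))).
Bind T := tree(io(bool)); no other remaining equation mentions T.
Decompose either/2: tree(T1) = tree(either(bool,int)),  io(S) = io(either(char,int)).
Decompose tree/1: T1 = either(bool,int).
Bind T1 := either(bool,int); no other remaining equation mentions T1.
Decompose io/1: S = either(char,int).
Bind S := either(char,int). Substituting into the earlier bindings gives T3 := io(option(io(either(char,int)))), E := option(io(either(char,int))).
No equations remain and no clash or occurs-check failure arose, so a unifier exists.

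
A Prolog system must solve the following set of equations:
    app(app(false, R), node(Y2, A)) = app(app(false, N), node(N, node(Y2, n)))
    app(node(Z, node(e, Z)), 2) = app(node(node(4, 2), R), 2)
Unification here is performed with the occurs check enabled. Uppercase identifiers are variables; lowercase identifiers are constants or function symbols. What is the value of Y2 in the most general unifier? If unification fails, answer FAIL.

Decompose app/2: app(false, R) = app(false, N),  node(Y2, A) = node(N, node(Y2, n)).
Decompose app/2: false = false,  R = N.
Delete trivial equation false = false.
Bind R := N; substituting into the one remaining equation that mentions R gives: app(node(Z, node(e, Z)), 2) = app(node(node(4, 2), N), 2).
Decompose node/2: Y2 = N,  A = node(Y2, n).
Bind Y2 := N; substituting into the one remaining equation that mentions Y2 gives: A = node(N, n).
Bind A := node(N, n); no other remaining equation mentions A.
Decompose app/2: node(Z, node(e, Z)) = node(node(4, 2), N),  2 = 2.
Decompose node/2: Z = node(4, 2),  node(e, Z) = N.
Bind Z := node(4, 2); substituting into the one remaining equation that mentions Z gives: node(e, node(4, 2)) = N.
Bind N := node(e, node(4, 2)); no other remaining equation mentions N. Substituting into the earlier bindings gives R := node(e, node(4, 2)), Y2 := node(e, node(4, 2)), A := node(node(e, node(4, 2)), n).
Delete trivial equation 2 = 2.
MGU = { R ↦ node(e, node(4, 2)), Y2 ↦ node(e, node(4, 2)), A ↦ node(node(e, node(4, 2)), n), Z ↦ node(4, 2), N ↦ node(e, node(4, 2)) }, so Y2 ↦ node(e, node(4, 2)).

node(e, node(4, 2))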